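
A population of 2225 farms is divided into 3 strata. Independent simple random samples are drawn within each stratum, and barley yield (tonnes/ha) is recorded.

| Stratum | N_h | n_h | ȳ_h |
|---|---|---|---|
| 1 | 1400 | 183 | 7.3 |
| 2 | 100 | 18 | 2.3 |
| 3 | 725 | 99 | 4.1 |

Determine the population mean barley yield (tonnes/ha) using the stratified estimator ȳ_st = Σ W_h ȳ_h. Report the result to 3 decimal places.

ȳ_st ≈ 6.033

N = Σ N_h = 2225. Stratum weights W_h = N_h/N.
ȳ_st = (1400·7.3 + 100·2.3 + 725·4.1) / 2225 = 6.03258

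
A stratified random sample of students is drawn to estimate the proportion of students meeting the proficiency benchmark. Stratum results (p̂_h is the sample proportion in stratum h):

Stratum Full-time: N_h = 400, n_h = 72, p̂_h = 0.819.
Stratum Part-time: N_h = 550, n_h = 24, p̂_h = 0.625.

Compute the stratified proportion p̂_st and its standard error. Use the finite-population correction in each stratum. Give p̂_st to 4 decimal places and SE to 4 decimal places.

p̂_st ≈ 0.7067, SE ≈ 0.0597

N = 950; stratum weights W_h = N_h/N.
p̂_st = Σ W_h p̂_h = (400·0.819 + 550·0.625)/950 = 0.70668
V̂(p̂_st) = Σ W_h² (1 − n_h/N_h) p̂_h(1−p̂_h)/(n_h−1):
  stratum Full-time: (400/950)²·(1 − 72/400)·0.819·0.181/71 = 0.000303522
  stratum Part-time: (550/950)²·(1 − 24/550)·0.625·0.375/23 = 0.00326652
V̂(p̂_st) = 0.00357004; SE = √V̂ = 0.0597498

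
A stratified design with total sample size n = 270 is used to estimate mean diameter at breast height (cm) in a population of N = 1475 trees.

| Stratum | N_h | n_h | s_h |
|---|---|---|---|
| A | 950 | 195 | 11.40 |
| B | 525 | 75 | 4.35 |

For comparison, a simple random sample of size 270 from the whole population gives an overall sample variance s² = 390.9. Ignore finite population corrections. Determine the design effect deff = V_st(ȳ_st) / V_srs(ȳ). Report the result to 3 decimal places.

V̂(ȳ_st) = Σ W_h² s_h²/n_h, with W_h = N_h/N and N = 1475:
  stratum A: (950/1475)²·11.40²/195 = 0.276464
  stratum B: (525/1475)²·4.35²/75 = 0.0319633
V_st = 0.308427
V_srs = s²/n = 390.9/270 = 1.44778
deff = V_st / V_srs = 0.308427/1.44778 = 0.2130

deff ≈ 0.213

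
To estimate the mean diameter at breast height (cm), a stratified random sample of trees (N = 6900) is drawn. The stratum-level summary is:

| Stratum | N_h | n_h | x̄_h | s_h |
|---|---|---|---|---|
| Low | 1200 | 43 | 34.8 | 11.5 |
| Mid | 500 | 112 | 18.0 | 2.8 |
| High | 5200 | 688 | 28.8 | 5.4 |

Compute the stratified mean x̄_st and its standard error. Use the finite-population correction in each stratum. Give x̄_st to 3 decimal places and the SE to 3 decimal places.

x̄_st = Σ W_h x̄_h = (1200·34.8 + 500·18.0 + 5200·28.8)/6900 = 29.06087
V̂(x̄_st) = Σ W_h² (1 − n_h/N_h) s_h²/n_h, with W_h = N_h/N and N = 6900:
  stratum Low: (1200/6900)²·(1 − 43/1200)·11.5²/43 = 0.0896899
  stratum Mid: (500/6900)²·(1 − 112/500)·2.8²/112 = 0.000285234
  stratum High: (5200/6900)²·(1 − 688/5200)·5.4²/688 = 0.0208869
V̂(x̄_st) = 0.110862
SE(x̄_st) = √0.110862 = 0.332959

x̄_st ≈ 29.061, SE ≈ 0.333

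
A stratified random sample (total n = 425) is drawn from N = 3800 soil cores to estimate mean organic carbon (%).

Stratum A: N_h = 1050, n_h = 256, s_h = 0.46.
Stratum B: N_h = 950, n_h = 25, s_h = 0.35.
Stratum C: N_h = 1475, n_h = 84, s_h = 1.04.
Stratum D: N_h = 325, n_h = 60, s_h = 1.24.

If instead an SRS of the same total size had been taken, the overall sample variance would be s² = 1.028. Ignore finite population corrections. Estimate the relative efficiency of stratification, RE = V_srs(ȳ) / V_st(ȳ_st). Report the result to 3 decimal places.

V̂(ȳ_st) = Σ W_h² s_h²/n_h, with W_h = N_h/N and N = 3800:
  stratum A: (1050/3800)²·0.46²/256 = 6.31084e-05
  stratum B: (950/3800)²·0.35²/25 = 0.00030625
  stratum C: (1475/3800)²·1.04²/84 = 0.00194001
  stratum D: (325/3800)²·1.24²/60 = 0.000187453
V_st = 0.00249682
V_srs = s²/n = 1.028/425 = 0.00241882
Relative efficiency = V_srs / V_st = 0.00241882/0.00249682 = 0.9688

RE ≈ 0.969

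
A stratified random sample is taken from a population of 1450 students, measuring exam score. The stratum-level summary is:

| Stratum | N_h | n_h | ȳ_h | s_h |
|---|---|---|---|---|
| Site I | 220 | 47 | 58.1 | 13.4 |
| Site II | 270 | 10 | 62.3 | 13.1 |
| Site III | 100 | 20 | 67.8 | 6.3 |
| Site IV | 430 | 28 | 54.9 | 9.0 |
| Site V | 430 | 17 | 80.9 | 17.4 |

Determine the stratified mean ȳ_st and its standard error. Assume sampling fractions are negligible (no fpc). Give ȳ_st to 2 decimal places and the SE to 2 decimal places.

ȳ_st = Σ W_h ȳ_h = (220·58.1 + 270·62.3 + 100·67.8 + 430·54.9 + 430·80.9)/1450 = 65.36345
V̂(ȳ_st) = Σ W_h² s_h²/n_h, with W_h = N_h/N and N = 1450:
  stratum Site I: (220/1450)²·13.4²/47 = 0.087947
  stratum Site II: (270/1450)²·13.1²/10 = 0.595023
  stratum Site III: (100/1450)²·6.3²/20 = 0.00943876
  stratum Site IV: (430/1450)²·9.0²/28 = 0.254406
  stratum Site V: (430/1450)²·17.4²/17 = 1.56621
V̂(ȳ_st) = 2.51303
SE(ȳ_st) = √2.51303 = 1.58525

ȳ_st ≈ 65.36, SE ≈ 1.59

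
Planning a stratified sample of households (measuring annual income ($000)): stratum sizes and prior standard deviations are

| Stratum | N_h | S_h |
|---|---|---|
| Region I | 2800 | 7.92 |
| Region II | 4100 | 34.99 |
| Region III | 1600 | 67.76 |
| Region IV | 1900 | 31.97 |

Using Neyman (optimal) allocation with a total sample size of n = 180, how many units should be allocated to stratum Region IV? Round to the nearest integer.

Neyman allocation: n_h = n · N_h S_h / Σ N_i S_i, with n = 180.
  stratum Region I: N_h·S_h = 2800·7.92 = 22176.00
  stratum Region II: N_h·S_h = 4100·34.99 = 143459.00
  stratum Region III: N_h·S_h = 1600·67.76 = 108416.00
  stratum Region IV: N_h·S_h = 1900·31.97 = 60743.00
Σ N_h S_h = 334794.00
n for stratum Region IV = 180·60743.00/334794.00 = 32.658 → 33

33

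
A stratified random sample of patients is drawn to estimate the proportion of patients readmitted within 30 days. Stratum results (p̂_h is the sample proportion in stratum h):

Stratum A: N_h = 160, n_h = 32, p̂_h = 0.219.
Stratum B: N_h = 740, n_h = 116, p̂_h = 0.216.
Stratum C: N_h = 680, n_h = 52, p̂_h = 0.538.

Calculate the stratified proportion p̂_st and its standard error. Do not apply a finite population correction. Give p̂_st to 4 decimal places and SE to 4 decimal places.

N = 1580; stratum weights W_h = N_h/N.
p̂_st = Σ W_h p̂_h = (160·0.219 + 740·0.216 + 680·0.538)/1580 = 0.35489
V̂(p̂_st) = Σ W_h² p̂_h(1−p̂_h)/(n_h−1):
  stratum A: (160/1580)²·0.219·0.781/31 = 5.65795e-05
  stratum B: (740/1580)²·0.216·0.784/115 = 0.000323014
  stratum C: (680/1580)²·0.538·0.462/51 = 0.00090273
V̂(p̂_st) = 0.00128232; SE = √V̂ = 0.0358095

p̂_st ≈ 0.3549, SE ≈ 0.0358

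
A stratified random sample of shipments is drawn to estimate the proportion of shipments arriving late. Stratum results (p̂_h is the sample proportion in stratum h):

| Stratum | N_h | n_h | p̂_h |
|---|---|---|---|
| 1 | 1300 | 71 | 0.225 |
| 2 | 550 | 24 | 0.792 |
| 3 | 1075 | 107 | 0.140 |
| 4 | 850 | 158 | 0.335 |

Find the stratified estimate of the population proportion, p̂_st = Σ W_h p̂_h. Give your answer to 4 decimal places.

p̂_st ≈ 0.3082

N = 3775; stratum weights W_h = N_h/N.
p̂_st = Σ W_h p̂_h = (1300·0.225 + 550·0.792 + 1075·0.140 + 850·0.335)/3775 = 0.30817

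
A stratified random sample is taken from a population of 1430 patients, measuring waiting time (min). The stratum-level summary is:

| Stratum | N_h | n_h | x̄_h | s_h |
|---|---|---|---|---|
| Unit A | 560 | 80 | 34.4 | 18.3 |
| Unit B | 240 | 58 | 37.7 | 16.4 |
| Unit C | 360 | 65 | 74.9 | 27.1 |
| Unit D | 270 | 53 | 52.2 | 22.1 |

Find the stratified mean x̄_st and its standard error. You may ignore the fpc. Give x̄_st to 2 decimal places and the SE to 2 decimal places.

x̄_st = Σ W_h x̄_h = (560·34.4 + 240·37.7 + 360·74.9 + 270·52.2)/1430 = 48.51049
V̂(x̄_st) = Σ W_h² s_h²/n_h, with W_h = N_h/N and N = 1430:
  stratum Unit A: (560/1430)²·18.3²/80 = 0.641972
  stratum Unit B: (240/1430)²·16.4²/58 = 0.13062
  stratum Unit C: (360/1430)²·27.1²/65 = 0.716074
  stratum Unit D: (270/1430)²·22.1²/53 = 0.328522
V̂(x̄_st) = 1.81719
SE(x̄_st) = √1.81719 = 1.34803

x̄_st ≈ 48.51, SE ≈ 1.35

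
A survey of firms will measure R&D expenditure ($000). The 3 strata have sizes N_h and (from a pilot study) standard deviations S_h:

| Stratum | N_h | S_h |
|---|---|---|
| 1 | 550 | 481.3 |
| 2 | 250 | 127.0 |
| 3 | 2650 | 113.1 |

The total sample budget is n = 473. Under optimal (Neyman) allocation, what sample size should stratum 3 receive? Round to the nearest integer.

238

Neyman allocation: n_h = n · N_h S_h / Σ N_i S_i, with n = 473.
  stratum 1: N_h·S_h = 550·481.3 = 264715.00
  stratum 2: N_h·S_h = 250·127.0 = 31750.00
  stratum 3: N_h·S_h = 2650·113.1 = 299715.00
Σ N_h S_h = 596180.00
n for stratum 3 = 473·299715.00/596180.00 = 237.789 → 238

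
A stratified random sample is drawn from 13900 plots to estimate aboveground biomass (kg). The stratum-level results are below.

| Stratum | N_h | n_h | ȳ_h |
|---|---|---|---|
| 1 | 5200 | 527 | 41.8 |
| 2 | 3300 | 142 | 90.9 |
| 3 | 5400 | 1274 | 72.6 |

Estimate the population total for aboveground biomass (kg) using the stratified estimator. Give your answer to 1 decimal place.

τ̂_st ≈ 909370.0

τ̂_st = Σ N_h ȳ_h = 5200·41.8 + 3300·90.9 + 5400·72.6 = 909370.0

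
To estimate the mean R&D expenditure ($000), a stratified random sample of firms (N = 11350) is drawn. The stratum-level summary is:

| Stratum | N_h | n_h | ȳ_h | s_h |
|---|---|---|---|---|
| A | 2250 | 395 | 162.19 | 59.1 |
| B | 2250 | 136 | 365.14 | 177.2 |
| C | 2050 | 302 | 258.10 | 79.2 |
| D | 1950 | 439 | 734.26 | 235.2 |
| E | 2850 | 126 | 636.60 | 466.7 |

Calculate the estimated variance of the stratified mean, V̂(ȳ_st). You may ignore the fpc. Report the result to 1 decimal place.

V̂(ȳ_st) ≈ 122.8

V̂(ȳ_st) = Σ W_h² s_h²/n_h, with W_h = N_h/N and N = 11350:
  stratum A: (2250/11350)²·59.1²/395 = 0.347497
  stratum B: (2250/11350)²·177.2²/136 = 9.07323
  stratum C: (2050/11350)²·79.2²/302 = 0.677578
  stratum D: (1950/11350)²·235.2²/439 = 3.71953
  stratum E: (2850/11350)²·466.7²/126 = 108.994
V̂(ȳ_st) = 122.812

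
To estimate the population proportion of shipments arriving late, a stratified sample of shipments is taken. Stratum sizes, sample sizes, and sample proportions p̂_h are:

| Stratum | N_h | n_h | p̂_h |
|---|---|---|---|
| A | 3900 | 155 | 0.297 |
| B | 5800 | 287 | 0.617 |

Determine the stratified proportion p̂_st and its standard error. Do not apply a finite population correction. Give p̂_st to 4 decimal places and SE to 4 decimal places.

p̂_st ≈ 0.4883, SE ≈ 0.0227

N = 9700; stratum weights W_h = N_h/N.
p̂_st = Σ W_h p̂_h = (3900·0.297 + 5800·0.617)/9700 = 0.48834
V̂(p̂_st) = Σ W_h² p̂_h(1−p̂_h)/(n_h−1):
  stratum A: (3900/9700)²·0.297·0.703/154 = 0.000219168
  stratum B: (5800/9700)²·0.617·0.383/286 = 0.000295414
V̂(p̂_st) = 0.000514581; SE = √V̂ = 0.0226844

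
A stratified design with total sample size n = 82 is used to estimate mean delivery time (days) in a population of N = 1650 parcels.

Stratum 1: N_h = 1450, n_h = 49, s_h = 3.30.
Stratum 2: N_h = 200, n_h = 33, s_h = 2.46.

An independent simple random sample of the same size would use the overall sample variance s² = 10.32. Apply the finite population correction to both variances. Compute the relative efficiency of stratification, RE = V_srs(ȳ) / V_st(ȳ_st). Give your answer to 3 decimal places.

RE ≈ 0.712

V̂(ȳ_st) = Σ W_h² (1 − n_h/N_h) s_h²/n_h, with W_h = N_h/N and N = 1650:
  stratum 1: (1450/1650)²·(1 − 49/1450)·3.30²/49 = 0.165833
  stratum 2: (200/1650)²·(1 − 33/200)·2.46²/33 = 0.00224975
V_st = 0.168082
V_srs = (1 − 82/1650)·10.32/82 = 0.119599
Relative efficiency = V_srs / V_st = 0.119599/0.168082 = 0.7116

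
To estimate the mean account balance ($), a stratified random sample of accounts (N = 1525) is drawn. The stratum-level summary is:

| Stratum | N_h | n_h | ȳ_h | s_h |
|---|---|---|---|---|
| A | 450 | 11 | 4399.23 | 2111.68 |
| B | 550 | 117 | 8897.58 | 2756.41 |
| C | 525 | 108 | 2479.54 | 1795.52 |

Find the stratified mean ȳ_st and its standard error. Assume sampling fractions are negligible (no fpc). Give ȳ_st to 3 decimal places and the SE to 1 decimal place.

ȳ_st ≈ 5360.709, SE ≈ 217.4

ȳ_st = Σ W_h ȳ_h = (450·4399.23 + 550·8897.58 + 525·2479.54)/1525 = 5360.70885
V̂(ȳ_st) = Σ W_h² s_h²/n_h, with W_h = N_h/N and N = 1525:
  stratum A: (450/1525)²·2111.68²/11 = 35297.9
  stratum B: (550/1525)²·2756.41²/117 = 8446.71
  stratum C: (525/1525)²·1795.52²/108 = 3537.82
V̂(ȳ_st) = 47282.4
SE(ȳ_st) = √47282.4 = 217.445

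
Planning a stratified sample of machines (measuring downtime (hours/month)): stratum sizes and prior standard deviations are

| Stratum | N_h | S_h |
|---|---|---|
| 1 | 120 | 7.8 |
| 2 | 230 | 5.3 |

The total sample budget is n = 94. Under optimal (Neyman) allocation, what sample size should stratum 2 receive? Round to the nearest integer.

Neyman allocation: n_h = n · N_h S_h / Σ N_i S_i, with n = 94.
  stratum 1: N_h·S_h = 120·7.8 = 936.00
  stratum 2: N_h·S_h = 230·5.3 = 1219.00
Σ N_h S_h = 2155.00
n for stratum 2 = 94·1219.00/2155.00 = 53.172 → 53

53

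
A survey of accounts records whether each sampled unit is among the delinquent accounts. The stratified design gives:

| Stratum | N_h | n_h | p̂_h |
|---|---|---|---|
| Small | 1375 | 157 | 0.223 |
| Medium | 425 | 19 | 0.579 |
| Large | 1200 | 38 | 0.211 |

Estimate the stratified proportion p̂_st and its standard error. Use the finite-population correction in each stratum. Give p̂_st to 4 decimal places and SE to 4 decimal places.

p̂_st ≈ 0.2686, SE ≈ 0.0341

N = 3000; stratum weights W_h = N_h/N.
p̂_st = Σ W_h p̂_h = (1375·0.223 + 425·0.579 + 1200·0.211)/3000 = 0.26863
V̂(p̂_st) = Σ W_h² (1 − n_h/N_h) p̂_h(1−p̂_h)/(n_h−1):
  stratum Small: (1375/3000)²·(1 − 157/1375)·0.223·0.777/156 = 0.000206685
  stratum Medium: (425/3000)²·(1 − 19/425)·0.579·0.421/18 = 0.000259633
  stratum Large: (1200/3000)²·(1 − 38/1200)·0.211·0.789/37 = 0.000697112
V̂(p̂_st) = 0.00116343; SE = √V̂ = 0.0341091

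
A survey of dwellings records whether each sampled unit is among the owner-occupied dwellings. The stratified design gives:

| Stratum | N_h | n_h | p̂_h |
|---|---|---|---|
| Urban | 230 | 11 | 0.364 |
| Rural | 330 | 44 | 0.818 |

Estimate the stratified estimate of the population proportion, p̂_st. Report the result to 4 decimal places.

N = 560; stratum weights W_h = N_h/N.
p̂_st = Σ W_h p̂_h = (230·0.364 + 330·0.818)/560 = 0.63154

p̂_st ≈ 0.6315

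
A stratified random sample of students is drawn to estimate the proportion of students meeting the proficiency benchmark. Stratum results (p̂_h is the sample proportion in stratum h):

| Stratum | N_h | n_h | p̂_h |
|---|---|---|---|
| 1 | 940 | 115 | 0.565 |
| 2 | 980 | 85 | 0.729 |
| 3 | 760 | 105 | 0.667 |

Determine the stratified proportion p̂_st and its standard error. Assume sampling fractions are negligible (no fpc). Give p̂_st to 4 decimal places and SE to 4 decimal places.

p̂_st ≈ 0.6539, SE ≈ 0.0274

N = 2680; stratum weights W_h = N_h/N.
p̂_st = Σ W_h p̂_h = (940·0.565 + 980·0.729 + 760·0.667)/2680 = 0.65390
V̂(p̂_st) = Σ W_h² p̂_h(1−p̂_h)/(n_h−1):
  stratum 1: (940/2680)²·0.565·0.435/114 = 0.000265228
  stratum 2: (980/2680)²·0.729·0.271/84 = 0.000314485
  stratum 3: (760/2680)²·0.667·0.333/104 = 0.000171749
V̂(p̂_st) = 0.000751462; SE = √V̂ = 0.0274128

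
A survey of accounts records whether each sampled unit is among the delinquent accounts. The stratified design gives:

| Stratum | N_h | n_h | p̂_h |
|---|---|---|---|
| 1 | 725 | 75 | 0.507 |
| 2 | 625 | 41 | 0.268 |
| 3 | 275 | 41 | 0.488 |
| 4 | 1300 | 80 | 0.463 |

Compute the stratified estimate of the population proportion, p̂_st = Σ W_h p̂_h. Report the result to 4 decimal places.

N = 2925; stratum weights W_h = N_h/N.
p̂_st = Σ W_h p̂_h = (725·0.507 + 625·0.268 + 275·0.488 + 1300·0.463)/2925 = 0.43459

p̂_st ≈ 0.4346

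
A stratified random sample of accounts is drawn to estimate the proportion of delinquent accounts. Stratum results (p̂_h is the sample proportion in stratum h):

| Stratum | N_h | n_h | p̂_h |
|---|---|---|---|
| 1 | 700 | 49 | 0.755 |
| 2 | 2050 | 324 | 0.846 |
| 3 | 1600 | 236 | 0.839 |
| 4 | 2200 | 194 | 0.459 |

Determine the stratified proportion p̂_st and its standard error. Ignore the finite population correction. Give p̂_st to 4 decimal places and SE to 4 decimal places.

N = 6550; stratum weights W_h = N_h/N.
p̂_st = Σ W_h p̂_h = (700·0.755 + 2050·0.846 + 1600·0.839 + 2200·0.459)/6550 = 0.70458
V̂(p̂_st) = Σ W_h² p̂_h(1−p̂_h)/(n_h−1):
  stratum 1: (700/6550)²·0.755·0.245/48 = 4.40134e-05
  stratum 2: (2050/6550)²·0.846·0.154/323 = 3.95106e-05
  stratum 3: (1600/6550)²·0.839·0.161/235 = 3.42987e-05
  stratum 4: (2200/6550)²·0.459·0.541/193 = 0.000145149
V̂(p̂_st) = 0.000262972; SE = √V̂ = 0.0162164

p̂_st ≈ 0.7046, SE ≈ 0.0162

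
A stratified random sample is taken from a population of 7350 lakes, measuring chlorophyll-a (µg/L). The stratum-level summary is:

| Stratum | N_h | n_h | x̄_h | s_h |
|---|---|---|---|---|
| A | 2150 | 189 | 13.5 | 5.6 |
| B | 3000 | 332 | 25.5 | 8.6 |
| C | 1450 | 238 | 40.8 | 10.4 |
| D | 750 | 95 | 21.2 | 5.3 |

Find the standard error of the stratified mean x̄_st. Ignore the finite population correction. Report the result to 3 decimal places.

SE(x̄_st) ≈ 0.268

V̂(x̄_st) = Σ W_h² s_h²/n_h, with W_h = N_h/N and N = 7350:
  stratum A: (2150/7350)²·5.6²/189 = 0.0141977
  stratum B: (3000/7350)²·8.6²/332 = 0.0371131
  stratum C: (1450/7350)²·10.4²/238 = 0.0176869
  stratum D: (750/7350)²·5.3²/95 = 0.00307876
V̂(x̄_st) = 0.0720763
SE(x̄_st) = √0.0720763 = 0.26847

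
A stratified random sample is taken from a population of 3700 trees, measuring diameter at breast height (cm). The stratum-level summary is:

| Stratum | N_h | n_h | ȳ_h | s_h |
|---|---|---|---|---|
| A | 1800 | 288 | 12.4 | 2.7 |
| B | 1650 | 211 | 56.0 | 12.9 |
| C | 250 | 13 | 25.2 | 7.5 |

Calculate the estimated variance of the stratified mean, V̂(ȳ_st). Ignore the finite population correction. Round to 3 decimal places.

V̂(ȳ_st) ≈ 0.183

V̂(ȳ_st) = Σ W_h² s_h²/n_h, with W_h = N_h/N and N = 3700:
  stratum A: (1800/3700)²·2.7²/288 = 0.00599069
  stratum B: (1650/3700)²·12.9²/211 = 0.156842
  stratum C: (250/3700)²·7.5²/13 = 0.019754
V̂(ȳ_st) = 0.182586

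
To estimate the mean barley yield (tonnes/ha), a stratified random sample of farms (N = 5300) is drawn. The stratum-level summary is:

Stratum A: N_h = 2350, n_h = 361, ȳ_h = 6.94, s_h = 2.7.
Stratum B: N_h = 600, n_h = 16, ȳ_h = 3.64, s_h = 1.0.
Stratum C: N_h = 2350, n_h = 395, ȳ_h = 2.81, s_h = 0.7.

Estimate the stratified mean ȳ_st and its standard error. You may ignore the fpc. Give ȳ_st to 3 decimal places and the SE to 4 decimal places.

ȳ_st ≈ 4.735, SE ≈ 0.0708

ȳ_st = Σ W_h ȳ_h = (2350·6.94 + 600·3.64 + 2350·2.81)/5300 = 4.73519
V̂(ȳ_st) = Σ W_h² s_h²/n_h, with W_h = N_h/N and N = 5300:
  stratum A: (2350/5300)²·2.7²/361 = 0.00397013
  stratum B: (600/5300)²·1.0²/16 = 0.000800997
  stratum C: (2350/5300)²·0.7²/395 = 0.000243884
V̂(ȳ_st) = 0.00501501
SE(ȳ_st) = √0.00501501 = 0.0708167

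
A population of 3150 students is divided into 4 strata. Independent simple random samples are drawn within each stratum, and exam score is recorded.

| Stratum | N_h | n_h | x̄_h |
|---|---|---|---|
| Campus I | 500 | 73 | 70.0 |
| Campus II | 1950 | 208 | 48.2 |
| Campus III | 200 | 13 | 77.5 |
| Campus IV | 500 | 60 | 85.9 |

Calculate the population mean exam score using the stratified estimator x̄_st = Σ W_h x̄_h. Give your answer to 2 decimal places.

x̄_st ≈ 59.50

N = Σ N_h = 3150. Stratum weights W_h = N_h/N.
x̄_st = (500·70.0 + 1950·48.2 + 200·77.5 + 500·85.9) / 3150 = 59.5048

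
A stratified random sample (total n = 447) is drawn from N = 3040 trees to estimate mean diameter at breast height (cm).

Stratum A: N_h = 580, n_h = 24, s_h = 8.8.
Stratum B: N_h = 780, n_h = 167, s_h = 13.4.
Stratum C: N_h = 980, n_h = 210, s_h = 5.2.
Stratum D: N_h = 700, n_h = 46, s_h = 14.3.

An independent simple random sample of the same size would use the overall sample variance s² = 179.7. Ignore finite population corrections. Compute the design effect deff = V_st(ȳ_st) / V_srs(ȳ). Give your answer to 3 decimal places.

V̂(ȳ_st) = Σ W_h² s_h²/n_h, with W_h = N_h/N and N = 3040:
  stratum A: (580/3040)²·8.8²/24 = 0.117453
  stratum B: (780/3040)²·13.4²/167 = 0.070784
  stratum C: (980/3040)²·5.2²/210 = 0.0133811
  stratum D: (700/3040)²·14.3²/46 = 0.235702
V_st = 0.43732
V_srs = s²/n = 179.7/447 = 0.402013
deff = V_st / V_srs = 0.43732/0.402013 = 1.0878

deff ≈ 1.088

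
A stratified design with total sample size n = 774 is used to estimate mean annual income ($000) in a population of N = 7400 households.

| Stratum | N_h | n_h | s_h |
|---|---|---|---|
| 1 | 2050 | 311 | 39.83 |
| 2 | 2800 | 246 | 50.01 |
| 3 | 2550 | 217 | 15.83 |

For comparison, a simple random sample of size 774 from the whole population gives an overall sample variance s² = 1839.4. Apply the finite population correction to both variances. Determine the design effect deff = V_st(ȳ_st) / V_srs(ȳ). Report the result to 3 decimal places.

V̂(ȳ_st) = Σ W_h² (1 − n_h/N_h) s_h²/n_h, with W_h = N_h/N and N = 7400:
  stratum 1: (2050/7400)²·(1 − 311/2050)·39.83²/311 = 0.332086
  stratum 2: (2800/7400)²·(1 − 246/2800)·50.01²/246 = 1.32768
  stratum 3: (2550/7400)²·(1 − 217/2550)·15.83²/217 = 0.125457
V_st = 1.78522
V_srs = (1 − 774/7400)·1839.4/774 = 2.12792
deff = V_st / V_srs = 1.78522/2.12792 = 0.8390

deff ≈ 0.839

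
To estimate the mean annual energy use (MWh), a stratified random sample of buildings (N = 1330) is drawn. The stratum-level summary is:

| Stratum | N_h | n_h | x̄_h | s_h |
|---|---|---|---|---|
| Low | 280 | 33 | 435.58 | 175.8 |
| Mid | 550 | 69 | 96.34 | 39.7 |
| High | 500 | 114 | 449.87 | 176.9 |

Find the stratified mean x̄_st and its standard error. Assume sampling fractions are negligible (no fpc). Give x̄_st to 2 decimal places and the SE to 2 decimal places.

x̄_st = Σ W_h x̄_h = (280·435.58 + 550·96.34 + 500·449.87)/1330 = 300.66496
V̂(x̄_st) = Σ W_h² s_h²/n_h, with W_h = N_h/N and N = 1330:
  stratum Low: (280/1330)²·175.8²/33 = 41.5085
  stratum Mid: (550/1330)²·39.7²/69 = 3.9062
  stratum High: (500/1330)²·176.9²/114 = 38.7961
V̂(x̄_st) = 84.2107
SE(x̄_st) = √84.2107 = 9.17664

x̄_st ≈ 300.66, SE ≈ 9.18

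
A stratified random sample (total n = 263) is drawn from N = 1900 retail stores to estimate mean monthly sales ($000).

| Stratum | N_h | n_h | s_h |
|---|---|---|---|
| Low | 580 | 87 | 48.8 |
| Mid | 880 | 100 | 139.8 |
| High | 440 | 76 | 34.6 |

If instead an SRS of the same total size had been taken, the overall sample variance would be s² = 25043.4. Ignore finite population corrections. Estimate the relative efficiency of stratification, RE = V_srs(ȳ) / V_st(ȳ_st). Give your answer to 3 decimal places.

V̂(ȳ_st) = Σ W_h² s_h²/n_h, with W_h = N_h/N and N = 1900:
  stratum Low: (580/1900)²·48.8²/87 = 2.55076
  stratum Mid: (880/1900)²·139.8²/100 = 41.9249
  stratum High: (440/1900)²·34.6²/76 = 0.844767
V_st = 45.3205
V_srs = s²/n = 25043.4/263 = 95.2221
Relative efficiency = V_srs / V_st = 95.2221/45.3205 = 2.1011

RE ≈ 2.101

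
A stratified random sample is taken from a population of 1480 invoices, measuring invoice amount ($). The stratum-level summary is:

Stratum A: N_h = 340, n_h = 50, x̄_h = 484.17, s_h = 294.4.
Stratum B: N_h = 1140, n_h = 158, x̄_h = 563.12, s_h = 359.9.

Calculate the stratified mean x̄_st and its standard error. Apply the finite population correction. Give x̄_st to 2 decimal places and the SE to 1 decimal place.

x̄_st = Σ W_h x̄_h = (340·484.17 + 1140·563.12)/1480 = 544.98284
V̂(x̄_st) = Σ W_h² (1 − n_h/N_h) s_h²/n_h, with W_h = N_h/N and N = 1480:
  stratum A: (340/1480)²·(1 − 50/340)·294.4²/50 = 78.0295
  stratum B: (1140/1480)²·(1 − 158/1140)·359.9²/158 = 418.986
V̂(x̄_st) = 497.016
SE(x̄_st) = √497.016 = 22.2938

x̄_st ≈ 544.98, SE ≈ 22.3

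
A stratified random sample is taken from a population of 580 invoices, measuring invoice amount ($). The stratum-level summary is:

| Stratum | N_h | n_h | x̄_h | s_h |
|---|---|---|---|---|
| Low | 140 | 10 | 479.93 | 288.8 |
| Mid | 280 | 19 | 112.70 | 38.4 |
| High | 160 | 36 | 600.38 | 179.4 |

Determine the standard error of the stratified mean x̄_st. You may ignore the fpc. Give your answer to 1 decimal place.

V̂(x̄_st) = Σ W_h² s_h²/n_h, with W_h = N_h/N and N = 580:
  stratum Low: (140/580)²·288.8²/10 = 485.953
  stratum Mid: (280/580)²·38.4²/19 = 18.0871
  stratum High: (160/580)²·179.4²/36 = 68.0341
V̂(x̄_st) = 572.074
SE(x̄_st) = √572.074 = 23.9181

SE(x̄_st) ≈ 23.9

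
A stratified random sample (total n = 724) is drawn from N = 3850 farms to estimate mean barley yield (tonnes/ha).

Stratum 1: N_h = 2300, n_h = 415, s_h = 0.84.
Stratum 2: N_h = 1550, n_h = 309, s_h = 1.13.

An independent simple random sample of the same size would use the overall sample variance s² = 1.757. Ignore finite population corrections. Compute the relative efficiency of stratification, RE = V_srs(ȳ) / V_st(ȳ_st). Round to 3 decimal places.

RE ≈ 1.901

V̂(ȳ_st) = Σ W_h² s_h²/n_h, with W_h = N_h/N and N = 3850:
  stratum 1: (2300/3850)²·0.84²/415 = 0.000606799
  stratum 2: (1550/3850)²·1.13²/309 = 0.000669793
V_st = 0.00127659
V_srs = s²/n = 1.757/724 = 0.0024268
Relative efficiency = V_srs / V_st = 0.0024268/0.00127659 = 1.9010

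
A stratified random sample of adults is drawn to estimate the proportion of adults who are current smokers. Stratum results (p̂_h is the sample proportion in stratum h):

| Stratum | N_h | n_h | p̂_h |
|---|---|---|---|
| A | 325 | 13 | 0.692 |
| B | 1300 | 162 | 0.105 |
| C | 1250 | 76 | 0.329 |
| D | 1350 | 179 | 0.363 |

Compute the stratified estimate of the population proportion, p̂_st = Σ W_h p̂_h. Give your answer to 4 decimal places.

N = 4225; stratum weights W_h = N_h/N.
p̂_st = Σ W_h p̂_h = (325·0.692 + 1300·0.105 + 1250·0.329 + 1350·0.363)/4225 = 0.29886

p̂_st ≈ 0.2989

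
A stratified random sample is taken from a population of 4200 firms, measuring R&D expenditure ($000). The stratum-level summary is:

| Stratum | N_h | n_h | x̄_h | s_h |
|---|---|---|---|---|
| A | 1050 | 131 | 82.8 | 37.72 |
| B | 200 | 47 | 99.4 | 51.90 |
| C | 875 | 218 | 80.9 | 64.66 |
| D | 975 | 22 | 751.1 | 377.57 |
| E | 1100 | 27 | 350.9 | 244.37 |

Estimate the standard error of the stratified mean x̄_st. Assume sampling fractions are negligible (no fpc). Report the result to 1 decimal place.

V̂(x̄_st) = Σ W_h² s_h²/n_h, with W_h = N_h/N and N = 4200:
  stratum A: (1050/4200)²·37.72²/131 = 0.678816
  stratum B: (200/4200)²·51.90²/47 = 0.129957
  stratum C: (875/4200)²·64.66²/218 = 0.832401
  stratum D: (975/4200)²·377.57²/22 = 349.207
  stratum E: (1100/4200)²·244.37²/27 = 151.712
V̂(x̄_st) = 502.56
SE(x̄_st) = √502.56 = 22.4178

SE(x̄_st) ≈ 22.4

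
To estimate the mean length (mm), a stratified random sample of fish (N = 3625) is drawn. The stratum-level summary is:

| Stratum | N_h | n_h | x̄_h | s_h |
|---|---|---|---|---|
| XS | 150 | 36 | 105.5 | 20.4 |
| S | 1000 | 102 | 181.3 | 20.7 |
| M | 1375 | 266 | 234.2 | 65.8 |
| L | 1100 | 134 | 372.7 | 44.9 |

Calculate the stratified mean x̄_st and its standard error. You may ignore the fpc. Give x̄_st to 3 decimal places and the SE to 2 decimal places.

x̄_st = Σ W_h x̄_h = (150·105.5 + 1000·181.3 + 1375·234.2 + 1100·372.7)/3625 = 256.30897
V̂(x̄_st) = Σ W_h² s_h²/n_h, with W_h = N_h/N and N = 3625:
  stratum XS: (150/3625)²·20.4²/36 = 0.0197936
  stratum S: (1000/3625)²·20.7²/102 = 0.319687
  stratum M: (1375/3625)²·65.8²/266 = 2.34185
  stratum L: (1100/3625)²·44.9²/134 = 1.38534
V̂(x̄_st) = 4.06668
SE(x̄_st) = √4.06668 = 2.0166

x̄_st ≈ 256.309, SE ≈ 2.02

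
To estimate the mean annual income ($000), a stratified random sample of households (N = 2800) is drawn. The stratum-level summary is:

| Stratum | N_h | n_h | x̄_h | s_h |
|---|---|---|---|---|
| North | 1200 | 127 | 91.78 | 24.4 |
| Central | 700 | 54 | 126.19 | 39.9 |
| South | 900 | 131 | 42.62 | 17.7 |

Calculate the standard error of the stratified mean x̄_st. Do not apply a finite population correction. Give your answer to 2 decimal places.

V̂(x̄_st) = Σ W_h² s_h²/n_h, with W_h = N_h/N and N = 2800:
  stratum North: (1200/2800)²·24.4²/127 = 0.861038
  stratum Central: (700/2800)²·39.9²/54 = 1.8426
  stratum South: (900/2800)²·17.7²/131 = 0.247084
V̂(x̄_st) = 2.95073
SE(x̄_st) = √2.95073 = 1.71777

SE(x̄_st) ≈ 1.72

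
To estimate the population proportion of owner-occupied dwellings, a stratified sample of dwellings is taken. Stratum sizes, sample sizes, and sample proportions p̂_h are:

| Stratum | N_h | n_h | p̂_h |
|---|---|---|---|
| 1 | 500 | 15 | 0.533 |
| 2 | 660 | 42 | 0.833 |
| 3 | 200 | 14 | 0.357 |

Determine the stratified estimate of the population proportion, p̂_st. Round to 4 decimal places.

N = 1360; stratum weights W_h = N_h/N.
p̂_st = Σ W_h p̂_h = (500·0.533 + 660·0.833 + 200·0.357)/1360 = 0.65271

p̂_st ≈ 0.6527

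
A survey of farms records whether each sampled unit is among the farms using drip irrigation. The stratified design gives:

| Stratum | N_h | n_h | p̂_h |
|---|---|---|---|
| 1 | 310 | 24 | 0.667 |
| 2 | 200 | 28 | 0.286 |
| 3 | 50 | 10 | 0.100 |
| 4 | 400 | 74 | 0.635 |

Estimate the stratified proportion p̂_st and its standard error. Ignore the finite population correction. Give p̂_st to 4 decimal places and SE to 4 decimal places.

N = 960; stratum weights W_h = N_h/N.
p̂_st = Σ W_h p̂_h = (310·0.667 + 200·0.286 + 50·0.100 + 400·0.635)/960 = 0.54476
V̂(p̂_st) = Σ W_h² p̂_h(1−p̂_h)/(n_h−1):
  stratum 1: (310/960)²·0.667·0.333/23 = 0.00100699
  stratum 2: (200/960)²·0.286·0.714/27 = 0.00032826
  stratum 3: (50/960)²·0.100·0.900/9 = 2.71267e-05
  stratum 4: (400/960)²·0.635·0.365/73 = 0.000551215
V̂(p̂_st) = 0.00191359; SE = √V̂ = 0.0437446

p̂_st ≈ 0.5448, SE ≈ 0.0437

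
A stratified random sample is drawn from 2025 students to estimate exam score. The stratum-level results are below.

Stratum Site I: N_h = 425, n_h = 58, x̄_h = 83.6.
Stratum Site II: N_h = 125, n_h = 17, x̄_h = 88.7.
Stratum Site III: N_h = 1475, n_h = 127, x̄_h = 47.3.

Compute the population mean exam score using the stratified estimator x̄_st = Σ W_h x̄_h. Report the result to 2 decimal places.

N = Σ N_h = 2025. Stratum weights W_h = N_h/N.
x̄_st = (425·83.6 + 125·88.7 + 1475·47.3) / 2025 = 57.4741

x̄_st ≈ 57.47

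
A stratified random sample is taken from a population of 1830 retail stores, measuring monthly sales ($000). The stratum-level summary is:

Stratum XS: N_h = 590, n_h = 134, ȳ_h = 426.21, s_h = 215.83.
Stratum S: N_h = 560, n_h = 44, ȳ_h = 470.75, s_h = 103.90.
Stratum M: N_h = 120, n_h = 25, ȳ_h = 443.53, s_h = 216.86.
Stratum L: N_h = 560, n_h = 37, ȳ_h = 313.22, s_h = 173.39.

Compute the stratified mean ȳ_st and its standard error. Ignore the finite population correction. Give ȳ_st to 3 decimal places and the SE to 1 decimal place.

ȳ_st = Σ W_h ȳ_h = (590·426.21 + 560·470.75 + 120·443.53 + 560·313.22)/1830 = 406.39929
V̂(ȳ_st) = Σ W_h² s_h²/n_h, with W_h = N_h/N and N = 1830:
  stratum XS: (590/1830)²·215.83²/134 = 36.1344
  stratum S: (560/1830)²·103.90²/44 = 22.9748
  stratum M: (120/1830)²·216.86²/25 = 8.08871
  stratum L: (560/1830)²·173.39²/37 = 76.0887
V̂(ȳ_st) = 143.287
SE(ȳ_st) = √143.287 = 11.9702

ȳ_st ≈ 406.399, SE ≈ 12.0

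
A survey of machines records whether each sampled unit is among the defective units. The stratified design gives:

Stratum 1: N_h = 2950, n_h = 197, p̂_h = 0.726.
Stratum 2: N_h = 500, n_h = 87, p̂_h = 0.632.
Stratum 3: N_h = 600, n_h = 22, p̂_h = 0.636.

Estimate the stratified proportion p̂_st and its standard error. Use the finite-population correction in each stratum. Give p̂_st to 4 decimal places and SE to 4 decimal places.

N = 4050; stratum weights W_h = N_h/N.
p̂_st = Σ W_h p̂_h = (2950·0.726 + 500·0.632 + 600·0.636)/4050 = 0.70106
V̂(p̂_st) = Σ W_h² (1 − n_h/N_h) p̂_h(1−p̂_h)/(n_h−1):
  stratum 1: (2950/4050)²·(1 − 197/2950)·0.726·0.274/196 = 0.000502515
  stratum 2: (500/4050)²·(1 − 87/500)·0.632·0.368/86 = 3.40468e-05
  stratum 3: (600/4050)²·(1 − 22/600)·0.636·0.364/21 = 0.000233082
V̂(p̂_st) = 0.000769644; SE = √V̂ = 0.0277425

p̂_st ≈ 0.7011, SE ≈ 0.0277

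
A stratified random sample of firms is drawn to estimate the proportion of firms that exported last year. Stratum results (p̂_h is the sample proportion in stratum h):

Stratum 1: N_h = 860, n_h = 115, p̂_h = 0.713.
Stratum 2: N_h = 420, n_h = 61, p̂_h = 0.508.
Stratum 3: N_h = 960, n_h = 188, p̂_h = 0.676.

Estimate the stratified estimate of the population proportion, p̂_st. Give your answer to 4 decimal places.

p̂_st ≈ 0.6587

N = 2240; stratum weights W_h = N_h/N.
p̂_st = Σ W_h p̂_h = (860·0.713 + 420·0.508 + 960·0.676)/2240 = 0.65871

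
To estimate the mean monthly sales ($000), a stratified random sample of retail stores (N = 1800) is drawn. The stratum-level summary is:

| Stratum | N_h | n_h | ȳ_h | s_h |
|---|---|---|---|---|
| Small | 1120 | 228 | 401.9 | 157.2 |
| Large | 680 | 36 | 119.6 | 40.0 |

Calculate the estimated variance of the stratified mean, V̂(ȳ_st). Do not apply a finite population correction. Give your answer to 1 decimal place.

V̂(ȳ_st) ≈ 48.3

V̂(ȳ_st) = Σ W_h² s_h²/n_h, with W_h = N_h/N and N = 1800:
  stratum Small: (1120/1800)²·157.2²/228 = 41.9625
  stratum Large: (680/1800)²·40.0²/36 = 6.34294
V̂(ȳ_st) = 48.3054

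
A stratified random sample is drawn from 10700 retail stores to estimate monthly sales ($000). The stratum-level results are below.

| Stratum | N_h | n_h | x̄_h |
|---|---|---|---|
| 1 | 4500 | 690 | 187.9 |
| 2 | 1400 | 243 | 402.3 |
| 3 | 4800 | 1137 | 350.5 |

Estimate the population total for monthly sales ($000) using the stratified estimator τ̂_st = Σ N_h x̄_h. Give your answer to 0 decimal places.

τ̂_st = Σ N_h x̄_h = 4500·187.9 + 1400·402.3 + 4800·350.5 = 3091170

τ̂_st ≈ 3091170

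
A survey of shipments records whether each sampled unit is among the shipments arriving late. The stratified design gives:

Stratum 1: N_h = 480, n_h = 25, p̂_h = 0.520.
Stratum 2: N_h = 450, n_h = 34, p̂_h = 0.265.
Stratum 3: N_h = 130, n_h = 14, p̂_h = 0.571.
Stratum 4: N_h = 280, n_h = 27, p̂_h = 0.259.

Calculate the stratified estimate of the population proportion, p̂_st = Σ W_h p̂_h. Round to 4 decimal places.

N = 1340; stratum weights W_h = N_h/N.
p̂_st = Σ W_h p̂_h = (480·0.520 + 450·0.265 + 130·0.571 + 280·0.259)/1340 = 0.38478

p̂_st ≈ 0.3848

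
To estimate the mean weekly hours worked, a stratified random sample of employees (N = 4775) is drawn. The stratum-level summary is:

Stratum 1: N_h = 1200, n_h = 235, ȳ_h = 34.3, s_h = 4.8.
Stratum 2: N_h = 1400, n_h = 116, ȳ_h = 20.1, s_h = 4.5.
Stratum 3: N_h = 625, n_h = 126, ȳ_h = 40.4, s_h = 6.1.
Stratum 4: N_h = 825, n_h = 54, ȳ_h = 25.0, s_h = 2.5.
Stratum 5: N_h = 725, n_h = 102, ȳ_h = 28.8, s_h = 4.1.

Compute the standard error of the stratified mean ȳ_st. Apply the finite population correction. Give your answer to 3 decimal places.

SE(ȳ_st) ≈ 0.171

V̂(ȳ_st) = Σ W_h² (1 − n_h/N_h) s_h²/n_h, with W_h = N_h/N and N = 4775:
  stratum 1: (1200/4775)²·(1 − 235/1200)·4.8²/235 = 0.00497939
  stratum 2: (1400/4775)²·(1 − 116/1400)·4.5²/116 = 0.013763
  stratum 3: (625/4775)²·(1 − 126/625)·6.1²/126 = 0.00403946
  stratum 4: (825/4775)²·(1 − 54/825)·2.5²/54 = 0.00322885
  stratum 5: (725/4775)²·(1 − 102/725)·4.1²/102 = 0.00326473
V̂(ȳ_st) = 0.0292754
SE(ȳ_st) = √0.0292754 = 0.171101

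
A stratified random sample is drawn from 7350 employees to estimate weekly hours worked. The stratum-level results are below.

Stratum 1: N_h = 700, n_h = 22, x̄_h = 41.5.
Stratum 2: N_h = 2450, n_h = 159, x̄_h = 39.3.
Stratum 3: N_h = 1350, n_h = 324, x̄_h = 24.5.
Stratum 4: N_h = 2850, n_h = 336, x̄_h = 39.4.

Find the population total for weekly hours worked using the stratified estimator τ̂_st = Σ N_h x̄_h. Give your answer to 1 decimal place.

τ̂_st = Σ N_h x̄_h = 700·41.5 + 2450·39.3 + 1350·24.5 + 2850·39.4 = 270700.0

τ̂_st ≈ 270700.0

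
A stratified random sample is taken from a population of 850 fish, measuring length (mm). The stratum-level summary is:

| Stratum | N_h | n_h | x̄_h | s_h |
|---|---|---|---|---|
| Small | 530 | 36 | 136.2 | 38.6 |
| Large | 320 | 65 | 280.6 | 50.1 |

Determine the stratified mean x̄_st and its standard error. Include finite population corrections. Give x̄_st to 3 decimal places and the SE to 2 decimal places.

x̄_st = Σ W_h x̄_h = (530·136.2 + 320·280.6)/850 = 190.56235
V̂(x̄_st) = Σ W_h² (1 − n_h/N_h) s_h²/n_h, with W_h = N_h/N and N = 850:
  stratum Small: (530/850)²·(1 − 36/530)·38.6²/36 = 14.9981
  stratum Large: (320/850)²·(1 − 65/320)·50.1²/65 = 4.36128
V̂(x̄_st) = 19.3594
SE(x̄_st) = √19.3594 = 4.39993

x̄_st ≈ 190.562, SE ≈ 4.40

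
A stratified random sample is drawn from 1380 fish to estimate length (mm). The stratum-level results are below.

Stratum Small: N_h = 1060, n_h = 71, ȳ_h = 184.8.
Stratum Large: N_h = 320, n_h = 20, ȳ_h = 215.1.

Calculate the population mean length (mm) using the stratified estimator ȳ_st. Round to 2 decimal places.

N = Σ N_h = 1380. Stratum weights W_h = N_h/N.
ȳ_st = (1060·184.8 + 320·215.1) / 1380 = 191.8261

ȳ_st ≈ 191.83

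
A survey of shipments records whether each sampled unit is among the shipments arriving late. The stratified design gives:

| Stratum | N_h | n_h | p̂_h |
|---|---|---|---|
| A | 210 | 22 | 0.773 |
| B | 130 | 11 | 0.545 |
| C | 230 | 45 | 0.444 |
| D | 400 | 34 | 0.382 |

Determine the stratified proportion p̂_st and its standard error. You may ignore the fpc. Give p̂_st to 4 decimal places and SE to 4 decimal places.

N = 970; stratum weights W_h = N_h/N.
p̂_st = Σ W_h p̂_h = (210·0.773 + 130·0.545 + 230·0.444 + 400·0.382)/970 = 0.50320
V̂(p̂_st) = Σ W_h² p̂_h(1−p̂_h)/(n_h−1):
  stratum A: (210/970)²·0.773·0.227/21 = 0.000391635
  stratum B: (130/970)²·0.545·0.455/10 = 0.000445401
  stratum C: (230/970)²·0.444·0.556/44 = 0.00031544
  stratum D: (400/970)²·0.382·0.618/33 = 0.00121651
V̂(p̂_st) = 0.00236898; SE = √V̂ = 0.0486722

p̂_st ≈ 0.5032, SE ≈ 0.0487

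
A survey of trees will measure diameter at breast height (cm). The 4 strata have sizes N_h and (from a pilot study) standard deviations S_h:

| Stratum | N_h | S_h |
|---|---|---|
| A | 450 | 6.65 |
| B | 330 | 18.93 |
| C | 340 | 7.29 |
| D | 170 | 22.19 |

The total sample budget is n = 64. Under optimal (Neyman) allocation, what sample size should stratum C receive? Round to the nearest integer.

Neyman allocation: n_h = n · N_h S_h / Σ N_i S_i, with n = 64.
  stratum A: N_h·S_h = 450·6.65 = 2992.50
  stratum B: N_h·S_h = 330·18.93 = 6246.90
  stratum C: N_h·S_h = 340·7.29 = 2478.60
  stratum D: N_h·S_h = 170·22.19 = 3772.30
Σ N_h S_h = 15490.30
n for stratum C = 64·2478.60/15490.30 = 10.241 → 10

10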